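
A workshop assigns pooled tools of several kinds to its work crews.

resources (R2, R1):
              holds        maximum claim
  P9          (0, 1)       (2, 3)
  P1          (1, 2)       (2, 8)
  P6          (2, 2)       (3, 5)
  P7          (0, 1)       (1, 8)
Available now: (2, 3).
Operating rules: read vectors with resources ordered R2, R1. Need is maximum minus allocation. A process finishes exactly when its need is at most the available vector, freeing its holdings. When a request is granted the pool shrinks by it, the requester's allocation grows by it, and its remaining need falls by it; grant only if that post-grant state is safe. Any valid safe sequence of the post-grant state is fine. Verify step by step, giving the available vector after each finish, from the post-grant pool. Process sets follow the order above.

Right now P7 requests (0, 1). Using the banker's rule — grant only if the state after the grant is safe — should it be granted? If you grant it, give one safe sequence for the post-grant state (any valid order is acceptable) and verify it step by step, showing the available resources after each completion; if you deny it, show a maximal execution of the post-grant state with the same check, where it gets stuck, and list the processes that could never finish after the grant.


DENY: after the grant no complete ordering would exist.
Key observation: the wall is R1: completing P9, P6 brings the pool only to (4, 5), and all the rest need more.
Pretend the grant happened; the run P9, P6 goes as far as possible. Walking it through:
  pool = (2, 2)
  run P9 (needs (2, 2), free (2, 2)); after release of (0, 1) the pool is (2, 3)
  run P6 (needs (1, 3), free (2, 3)); after release of (2, 2) the pool is (4, 5)
  P1 cannot run: need (1, 6) vs free (4, 5) (insufficient R1)
  P7 cannot run: need (1, 6) vs free (4, 5) (insufficient R1)
Processes that could never finish after the grant: P1 and P7.


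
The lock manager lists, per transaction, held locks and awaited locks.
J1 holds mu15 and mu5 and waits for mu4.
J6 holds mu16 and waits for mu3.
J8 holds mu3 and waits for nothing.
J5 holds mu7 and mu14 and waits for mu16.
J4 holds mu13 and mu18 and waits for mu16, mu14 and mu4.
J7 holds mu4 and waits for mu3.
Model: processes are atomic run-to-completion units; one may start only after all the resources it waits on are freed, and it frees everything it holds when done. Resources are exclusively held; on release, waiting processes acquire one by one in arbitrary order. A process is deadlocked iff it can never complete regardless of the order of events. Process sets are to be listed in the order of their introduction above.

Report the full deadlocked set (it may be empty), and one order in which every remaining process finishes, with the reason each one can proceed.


The deadlocked set is empty.
Key observation: all waits point, directly or indirectly, at processes that can finish, so nothing is permanently blocked.
The rest can finish in the order J8, J6, J7, J5, J4, J1.
Step-by-step check:
  run J8 (it waits on nothing); releases mu3
  J6 waits on mu3 — all released -> runs and releases mu16
  J7 waits on mu3 — all released -> runs and releases mu4
  J5 waits on mu16 — all released -> runs and releases mu7 and mu14
  J4 waits on mu16, mu14 and mu4 — all released -> runs and releases mu13 and mu18
  J1 waits on mu4 — all released -> runs and releases mu15 and mu5


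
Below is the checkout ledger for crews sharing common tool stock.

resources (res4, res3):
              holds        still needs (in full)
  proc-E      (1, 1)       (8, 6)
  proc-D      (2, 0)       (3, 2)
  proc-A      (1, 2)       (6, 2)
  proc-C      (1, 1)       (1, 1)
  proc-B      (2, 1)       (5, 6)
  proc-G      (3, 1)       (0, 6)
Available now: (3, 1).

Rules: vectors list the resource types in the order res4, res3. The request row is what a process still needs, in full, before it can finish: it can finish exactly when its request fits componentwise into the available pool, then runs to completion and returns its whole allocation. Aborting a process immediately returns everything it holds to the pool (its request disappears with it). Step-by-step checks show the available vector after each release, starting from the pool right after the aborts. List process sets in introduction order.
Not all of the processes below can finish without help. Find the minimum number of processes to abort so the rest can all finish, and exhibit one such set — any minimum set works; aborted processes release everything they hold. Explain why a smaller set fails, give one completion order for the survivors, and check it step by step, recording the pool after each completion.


Minimum abort set: proc-E and proc-G.
Key observation: proc-B was stuck for good until proc-E and proc-G gave back (4, 2); in the order shown it finishes at step 4.
Minimality, checking each single-abort alternative: proc-E alone leaves proc-B blocked (short on res3); proc-D alone leaves proc-E blocked (short on res4 and res3); proc-A alone leaves proc-E blocked (short on res4 and res3); proc-C alone leaves proc-E blocked (short on res4 and res3); proc-B alone leaves proc-E blocked (short on res3); proc-G alone leaves proc-E blocked (short on res3).
One survivor order: proc-A, proc-C, proc-D, proc-B. Walking it through (post-abort pool first):
  pool = (7, 3)
  proc-A: need (6, 2) fits (7, 3); releases (1, 2), pool now (8, 5)
  proc-C: need (1, 1) fits (8, 5); releases (1, 1), pool now (9, 6)
  proc-D: need (3, 2) fits (9, 6); releases (2, 0), pool now (11, 6)
  proc-B: need (5, 6) fits (11, 6); releases (2, 1), pool now (13, 7)


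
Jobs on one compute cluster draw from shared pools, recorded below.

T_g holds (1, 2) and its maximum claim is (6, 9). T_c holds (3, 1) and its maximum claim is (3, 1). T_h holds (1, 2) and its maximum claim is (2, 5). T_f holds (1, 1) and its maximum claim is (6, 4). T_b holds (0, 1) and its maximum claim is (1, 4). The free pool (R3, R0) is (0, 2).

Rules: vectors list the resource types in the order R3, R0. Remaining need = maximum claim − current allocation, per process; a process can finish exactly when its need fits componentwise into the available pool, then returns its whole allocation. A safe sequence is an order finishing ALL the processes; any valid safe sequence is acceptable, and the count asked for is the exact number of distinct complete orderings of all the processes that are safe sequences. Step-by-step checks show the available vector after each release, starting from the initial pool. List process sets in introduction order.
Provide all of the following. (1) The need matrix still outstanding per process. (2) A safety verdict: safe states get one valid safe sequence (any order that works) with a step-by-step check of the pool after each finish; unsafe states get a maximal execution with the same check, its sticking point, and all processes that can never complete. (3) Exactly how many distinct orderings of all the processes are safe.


(1) Remaining need (order R3, R0):
  T_g: (5, 7)
  T_c: (0, 0)
  T_h: (1, 3)
  T_f: (5, 3)
  T_b: (1, 3)
(2) UNSAFE — no complete ordering exists.
Key observation: no order helps: past T_c, T_h, T_b, the free pool tops out at (4, 6), below what each blocked process needs in R3.
A maximal execution: T_c, T_h, T_b — then nothing else fits. Walking it through:
  pool = (0, 2)
  T_c needs (0, 0) <= (0, 2) -> finishes; pool += (3, 1) = (3, 3)
  T_h needs (1, 3) <= (3, 3) -> finishes; pool += (1, 2) = (4, 5)
  T_b needs (1, 3) <= (4, 5) -> finishes; pool += (0, 1) = (4, 6)
  blocked: T_g wants (5, 7), pool (4, 6) — not enough R3 and R0
  blocked: T_f wants (5, 3), pool (4, 6) — not enough R3
Processes that can never finish: T_g and T_f.
(3) The exact count: 0 of the possible complete orderings are safe sequences.


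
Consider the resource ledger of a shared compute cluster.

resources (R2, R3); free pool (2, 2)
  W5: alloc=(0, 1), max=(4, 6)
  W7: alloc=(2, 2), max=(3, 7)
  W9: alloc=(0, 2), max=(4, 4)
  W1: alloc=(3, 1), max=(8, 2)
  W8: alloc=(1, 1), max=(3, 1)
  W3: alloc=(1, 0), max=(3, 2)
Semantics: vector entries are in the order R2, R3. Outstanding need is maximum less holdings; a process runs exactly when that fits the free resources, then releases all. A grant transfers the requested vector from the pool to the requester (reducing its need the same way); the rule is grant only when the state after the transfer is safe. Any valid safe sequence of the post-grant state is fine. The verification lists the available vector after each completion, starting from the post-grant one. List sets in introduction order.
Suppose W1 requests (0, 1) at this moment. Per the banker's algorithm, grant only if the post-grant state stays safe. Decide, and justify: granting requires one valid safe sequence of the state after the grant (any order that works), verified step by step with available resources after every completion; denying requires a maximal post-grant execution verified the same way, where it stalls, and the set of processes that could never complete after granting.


DENY — the pretend-granted state is unsafe.
Key observation: after W8, W3, W9 the pool peaks at (4, 4), and each blocked process is short somewhere: W5 on R3; W7 on R3; W1 on R2.
Pretend the grant happened; the run W8, W3, W9 goes as far as possible. Check, step by step:
  pool = (2, 1)
  W8: need (2, 0) fits (2, 1); releases (1, 1), pool now (3, 2)
  W3: need (2, 2) fits (3, 2); releases (1, 0), pool now (4, 2)
  W9: need (4, 2) fits (4, 2); releases (0, 2), pool now (4, 4)
  blocked: W5 wants (4, 5), pool (4, 4) — not enough R3
  blocked: W7 wants (1, 5), pool (4, 4) — not enough R3
  blocked: W1 wants (5, 0), pool (4, 4) — not enough R2
Had the request been granted, W5, W7 and W1 could never finish.


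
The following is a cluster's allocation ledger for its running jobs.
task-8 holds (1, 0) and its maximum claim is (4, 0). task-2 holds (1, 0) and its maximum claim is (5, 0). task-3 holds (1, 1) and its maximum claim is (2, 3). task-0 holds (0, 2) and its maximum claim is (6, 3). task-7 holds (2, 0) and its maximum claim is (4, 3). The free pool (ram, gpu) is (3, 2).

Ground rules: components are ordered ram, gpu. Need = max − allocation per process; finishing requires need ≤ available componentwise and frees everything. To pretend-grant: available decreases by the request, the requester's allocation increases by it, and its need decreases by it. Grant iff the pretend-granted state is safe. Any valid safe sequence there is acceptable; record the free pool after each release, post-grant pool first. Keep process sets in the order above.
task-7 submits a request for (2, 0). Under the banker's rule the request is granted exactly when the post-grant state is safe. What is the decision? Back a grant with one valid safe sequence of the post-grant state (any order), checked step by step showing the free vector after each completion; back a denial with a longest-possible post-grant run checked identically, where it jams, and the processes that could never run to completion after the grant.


GRANT. The post-grant state is safe; one safe sequence: task-3, task-7, task-0, task-8, task-2.
Key observation: after the grant the pool drops to (1, 2), which still lets task-3 finish first and unwind the rest.
Step-by-step check of the post-grant state:
  pool = (1, 2)
  task-3 needs (1, 2) <= (1, 2) -> finishes; pool += (1, 1) = (2, 3)
  task-7 needs (0, 3) <= (2, 3) -> finishes; pool += (4, 0) = (6, 3)
  task-0 needs (6, 1) <= (6, 3) -> finishes; pool += (0, 2) = (6, 5)
  task-8 needs (3, 0) <= (6, 5) -> finishes; pool += (1, 0) = (7, 5)
  task-2 needs (4, 0) <= (7, 5) -> finishes; pool += (1, 0) = (8, 5)


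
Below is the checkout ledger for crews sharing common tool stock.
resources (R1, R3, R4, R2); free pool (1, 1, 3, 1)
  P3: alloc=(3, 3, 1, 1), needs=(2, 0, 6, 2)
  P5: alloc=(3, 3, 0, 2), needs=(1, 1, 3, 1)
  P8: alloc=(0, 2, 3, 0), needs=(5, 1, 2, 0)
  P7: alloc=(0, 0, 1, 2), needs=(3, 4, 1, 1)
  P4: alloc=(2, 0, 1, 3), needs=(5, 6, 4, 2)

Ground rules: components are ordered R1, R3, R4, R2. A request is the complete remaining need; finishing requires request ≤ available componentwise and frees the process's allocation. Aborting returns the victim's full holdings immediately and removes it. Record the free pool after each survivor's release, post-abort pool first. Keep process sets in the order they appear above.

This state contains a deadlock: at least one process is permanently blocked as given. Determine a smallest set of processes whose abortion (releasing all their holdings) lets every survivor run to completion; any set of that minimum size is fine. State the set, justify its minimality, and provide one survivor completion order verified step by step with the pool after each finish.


Abort P4.
Key observation: P8 could never have finished before the abort; with (2, 0, 1, 3) returned by P4, it fits at step 2.
No smaller set exists: with zero aborts the deadlock remains.
One survivor order: P5, P8, P7, P3. Walking it through (post-abort pool first):
  pool = (3, 1, 4, 4)
  P5: need (1, 1, 3, 1) fits (3, 1, 4, 4); releases (3, 3, 0, 2), pool now (6, 4, 4, 6)
  P8: need (5, 1, 2, 0) fits (6, 4, 4, 6); releases (0, 2, 3, 0), pool now (6, 6, 7, 6)
  P7: need (3, 4, 1, 1) fits (6, 6, 7, 6); releases (0, 0, 1, 2), pool now (6, 6, 8, 8)
  P3: need (2, 0, 6, 2) fits (6, 6, 8, 8); releases (3, 3, 1, 1), pool now (9, 9, 9, 9)


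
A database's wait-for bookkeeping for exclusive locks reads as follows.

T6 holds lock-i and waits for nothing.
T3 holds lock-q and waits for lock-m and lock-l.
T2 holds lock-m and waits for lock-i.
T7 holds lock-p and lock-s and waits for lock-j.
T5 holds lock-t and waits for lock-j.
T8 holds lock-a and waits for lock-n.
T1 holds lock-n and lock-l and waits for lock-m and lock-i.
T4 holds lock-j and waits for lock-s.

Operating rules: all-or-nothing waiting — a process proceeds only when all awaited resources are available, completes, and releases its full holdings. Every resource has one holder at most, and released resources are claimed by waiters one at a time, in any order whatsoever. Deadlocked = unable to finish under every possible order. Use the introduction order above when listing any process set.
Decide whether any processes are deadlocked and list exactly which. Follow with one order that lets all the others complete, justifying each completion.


Deadlocked set: T7, T5 and T4.
Key observation: the wait chain closes on itself along T7 -> T4 -> T7; T5 waits into the deadlock from upstream.
A valid finishing order for the others: T6, T2, T1, T8, T3.
Check, step by step:
  T6 waits on nothing -> runs at once and releases lock-i
  T2 waits on lock-i — all released -> runs and releases lock-m
  T1 waits on lock-m and lock-i — all released -> runs and releases lock-n and lock-l
  T8 waits on lock-n — all released -> runs and releases lock-a
  T3 waits on lock-m and lock-l — all released -> runs and releases lock-q


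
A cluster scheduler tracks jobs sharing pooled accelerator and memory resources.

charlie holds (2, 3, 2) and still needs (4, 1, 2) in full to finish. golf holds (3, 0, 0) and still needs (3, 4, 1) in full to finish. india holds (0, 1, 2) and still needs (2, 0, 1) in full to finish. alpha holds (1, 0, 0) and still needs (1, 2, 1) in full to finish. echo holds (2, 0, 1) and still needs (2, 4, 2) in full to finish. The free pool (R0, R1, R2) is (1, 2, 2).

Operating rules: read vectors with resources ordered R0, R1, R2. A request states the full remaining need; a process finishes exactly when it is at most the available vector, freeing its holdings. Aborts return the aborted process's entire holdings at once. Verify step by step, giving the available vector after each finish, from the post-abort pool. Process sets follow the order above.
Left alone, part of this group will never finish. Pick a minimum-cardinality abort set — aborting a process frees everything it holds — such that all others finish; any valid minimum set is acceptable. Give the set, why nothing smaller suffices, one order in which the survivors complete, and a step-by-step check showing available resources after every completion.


Minimum abort set: golf.
Key observation: aborting golf returns (3, 0, 0), and charlie — hopeless before — runs at step 1 with the returned capacity in the pool.
Why nothing smaller works: aborting no one leaves the state deadlocked as given.
One survivor order: charlie, alpha, india, echo. Verifying each step (post-abort pool first):
  pool = (4, 2, 2)
  charlie: need (4, 1, 2) fits (4, 2, 2); releases (2, 3, 2), pool now (6, 5, 4)
  alpha: need (1, 2, 1) fits (6, 5, 4); releases (1, 0, 0), pool now (7, 5, 4)
  india: need (2, 0, 1) fits (7, 5, 4); releases (0, 1, 2), pool now (7, 6, 6)
  echo: need (2, 4, 2) fits (7, 6, 6); releases (2, 0, 1), pool now (9, 6, 7)


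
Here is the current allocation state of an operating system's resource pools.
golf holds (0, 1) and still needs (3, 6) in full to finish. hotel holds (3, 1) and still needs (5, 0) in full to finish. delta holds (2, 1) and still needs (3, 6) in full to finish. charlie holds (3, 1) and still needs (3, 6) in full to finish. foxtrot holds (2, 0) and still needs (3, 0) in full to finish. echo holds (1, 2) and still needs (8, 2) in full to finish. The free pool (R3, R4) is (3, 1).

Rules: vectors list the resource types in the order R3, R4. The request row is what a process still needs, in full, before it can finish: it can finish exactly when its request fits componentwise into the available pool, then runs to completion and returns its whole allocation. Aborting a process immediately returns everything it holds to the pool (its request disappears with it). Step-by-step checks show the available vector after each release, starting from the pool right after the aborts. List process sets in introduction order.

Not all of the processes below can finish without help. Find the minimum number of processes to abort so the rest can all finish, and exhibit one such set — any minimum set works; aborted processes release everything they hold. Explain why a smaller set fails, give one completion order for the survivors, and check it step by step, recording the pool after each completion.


Abort delta and charlie.
Key observation: golf was stuck for good until delta and charlie gave back (5, 2); in the order shown it finishes at step 4.
Why nothing smaller works — every single abort fails: golf alone leaves delta blocked (short on R4); hotel alone leaves golf blocked (short on R4); delta alone leaves golf blocked (short on R4); charlie alone leaves golf blocked (short on R4); foxtrot alone leaves golf blocked (short on R4); echo alone leaves golf blocked (short on R4).
The survivors complete as hotel, foxtrot, echo, golf. Walking it through (starting from the post-abort pool):
  pool = (8, 3)
  hotel needs (5, 0) <= (8, 3) -> finishes; pool += (3, 1) = (11, 4)
  foxtrot needs (3, 0) <= (11, 4) -> finishes; pool += (2, 0) = (13, 4)
  echo needs (8, 2) <= (13, 4) -> finishes; pool += (1, 2) = (14, 6)
  golf needs (3, 6) <= (14, 6) -> finishes; pool += (0, 1) = (14, 7)


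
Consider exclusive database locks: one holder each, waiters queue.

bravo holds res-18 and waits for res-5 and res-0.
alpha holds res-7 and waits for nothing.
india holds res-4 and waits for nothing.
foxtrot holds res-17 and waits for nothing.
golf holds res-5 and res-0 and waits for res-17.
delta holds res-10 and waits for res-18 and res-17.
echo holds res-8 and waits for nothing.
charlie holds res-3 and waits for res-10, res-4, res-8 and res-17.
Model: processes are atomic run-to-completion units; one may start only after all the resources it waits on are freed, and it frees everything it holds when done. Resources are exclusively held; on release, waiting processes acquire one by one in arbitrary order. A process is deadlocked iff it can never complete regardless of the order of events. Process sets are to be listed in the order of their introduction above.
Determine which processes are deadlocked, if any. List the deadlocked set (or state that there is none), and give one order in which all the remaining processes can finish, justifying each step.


Nothing here is deadlocked.
Key observation: the wait relation is loop-free; peeling off processes with no waits unwinds the whole state.
The rest can finish in the order foxtrot, echo, alpha, india, golf, bravo, delta, charlie.
Verifying each step:
  foxtrot: no waits; runs immediately, freeing res-17
  echo: no waits; runs immediately, freeing res-8
  alpha: no waits; runs immediately, freeing res-7
  india: no waits; runs immediately, freeing res-4
  run golf (all its waits — res-17 — are resolved); releases res-5 and res-0
  run bravo (all its waits — res-5 and res-0 — are resolved); releases res-18
  run delta (all its waits — res-18 and res-17 — are resolved); releases res-10
  run charlie (all its waits — res-10, res-4, res-8 and res-17 — are resolved); releases res-3


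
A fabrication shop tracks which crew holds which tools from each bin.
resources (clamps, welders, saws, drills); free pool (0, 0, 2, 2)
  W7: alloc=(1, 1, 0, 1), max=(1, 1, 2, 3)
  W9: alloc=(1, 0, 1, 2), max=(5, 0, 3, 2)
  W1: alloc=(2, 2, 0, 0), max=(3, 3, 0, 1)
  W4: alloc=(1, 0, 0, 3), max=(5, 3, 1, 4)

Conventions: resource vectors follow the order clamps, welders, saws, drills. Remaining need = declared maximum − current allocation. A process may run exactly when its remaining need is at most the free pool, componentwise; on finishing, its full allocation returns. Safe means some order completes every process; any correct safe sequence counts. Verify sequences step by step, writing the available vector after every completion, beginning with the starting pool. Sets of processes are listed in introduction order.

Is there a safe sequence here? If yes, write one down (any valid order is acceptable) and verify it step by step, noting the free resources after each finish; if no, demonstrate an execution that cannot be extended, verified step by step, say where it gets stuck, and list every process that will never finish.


UNSAFE — no complete ordering exists.
Key observation: the pool after W7, W1 is (3, 3, 2, 3); every surviving request exceeds it in clamps, so progress ends there.
Going as far as possible: W7, W1; after that, nothing fits. Walking it through:
  pool = (0, 0, 2, 2)
  W7: need (0, 0, 2, 2) fits (0, 0, 2, 2); releases (1, 1, 0, 1), pool now (1, 1, 2, 3)
  W1: need (1, 1, 0, 1) fits (1, 1, 2, 3); releases (2, 2, 0, 0), pool now (3, 3, 2, 3)
  W9 still needs (4, 0, 2, 0) but only (3, 3, 2, 3) is free — short on clamps
  W4 still needs (4, 3, 1, 1) but only (3, 3, 2, 3) is free — short on clamps
Processes that can never finish: W9 and W4.


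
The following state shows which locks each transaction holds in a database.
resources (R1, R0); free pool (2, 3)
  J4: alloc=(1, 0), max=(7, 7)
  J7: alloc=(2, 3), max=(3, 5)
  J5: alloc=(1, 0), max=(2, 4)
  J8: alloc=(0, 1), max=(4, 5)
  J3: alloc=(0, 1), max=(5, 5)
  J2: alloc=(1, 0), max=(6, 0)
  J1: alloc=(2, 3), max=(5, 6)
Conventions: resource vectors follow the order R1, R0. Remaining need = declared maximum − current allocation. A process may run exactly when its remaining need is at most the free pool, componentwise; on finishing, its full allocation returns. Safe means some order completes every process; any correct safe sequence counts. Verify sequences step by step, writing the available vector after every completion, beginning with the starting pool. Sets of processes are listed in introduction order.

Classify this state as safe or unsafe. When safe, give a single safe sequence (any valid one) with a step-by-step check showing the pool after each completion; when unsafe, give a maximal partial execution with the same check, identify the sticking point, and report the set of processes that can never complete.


SAFE. One safe sequence: J7, J1, J3, J4, J5, J2, J8.
Key observation: reading the order forward, J4 is the first process whose need (6, 7) meets the free pool (6, 10) exactly on a resource it requests.
Check, step by step:
  pool = (2, 3)
  J7 needs (1, 2) <= (2, 3) -> finishes; pool += (2, 3) = (4, 6)
  J1 needs (3, 3) <= (4, 6) -> finishes; pool += (2, 3) = (6, 9)
  J3 needs (5, 4) <= (6, 9) -> finishes; pool += (0, 1) = (6, 10)
  J4 needs (6, 7) <= (6, 10) -> finishes; pool += (1, 0) = (7, 10)
  J5 needs (1, 4) <= (7, 10) -> finishes; pool += (1, 0) = (8, 10)
  J2 needs (5, 0) <= (8, 10) -> finishes; pool += (1, 0) = (9, 10)
  J8 needs (4, 4) <= (9, 10) -> finishes; pool += (0, 1) = (9, 11)


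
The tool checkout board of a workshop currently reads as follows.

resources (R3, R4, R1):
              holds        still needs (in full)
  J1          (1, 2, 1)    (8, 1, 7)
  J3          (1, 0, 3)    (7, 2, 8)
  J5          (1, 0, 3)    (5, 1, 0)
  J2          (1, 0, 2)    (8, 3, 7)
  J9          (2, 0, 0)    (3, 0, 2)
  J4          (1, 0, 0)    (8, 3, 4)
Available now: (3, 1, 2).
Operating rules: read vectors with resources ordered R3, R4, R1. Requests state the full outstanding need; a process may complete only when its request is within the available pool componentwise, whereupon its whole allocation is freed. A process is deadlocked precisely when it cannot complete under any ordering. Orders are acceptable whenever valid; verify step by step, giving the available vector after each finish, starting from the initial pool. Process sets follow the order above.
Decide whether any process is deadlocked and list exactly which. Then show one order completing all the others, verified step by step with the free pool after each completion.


Deadlocked: J1, J3, J2 and J4.
Key observation: once J9, J5 finish, the pool peaks at (6, 1, 5) — and every remaining process still needs more R3 than that.
One completion order for the rest: J9, J5. Step-by-step check:
  pool = (3, 1, 2)
  run J9 (needs (3, 0, 2), free (3, 1, 2)); after release of (2, 0, 0) the pool is (5, 1, 2)
  run J5 (needs (5, 1, 0), free (5, 1, 2)); after release of (1, 0, 3) the pool is (6, 1, 5)
None of the blocked processes ever fits:
  J1 cannot run: need (8, 1, 7) vs free (6, 1, 5) (insufficient R3 and R1)
  J3 cannot run: need (7, 2, 8) vs free (6, 1, 5) (insufficient R3, R4 and R1)
  J2 cannot run: need (8, 3, 7) vs free (6, 1, 5) (insufficient R3, R4 and R1)
  J4 cannot run: need (8, 3, 4) vs free (6, 1, 5) (insufficient R3 and R4)


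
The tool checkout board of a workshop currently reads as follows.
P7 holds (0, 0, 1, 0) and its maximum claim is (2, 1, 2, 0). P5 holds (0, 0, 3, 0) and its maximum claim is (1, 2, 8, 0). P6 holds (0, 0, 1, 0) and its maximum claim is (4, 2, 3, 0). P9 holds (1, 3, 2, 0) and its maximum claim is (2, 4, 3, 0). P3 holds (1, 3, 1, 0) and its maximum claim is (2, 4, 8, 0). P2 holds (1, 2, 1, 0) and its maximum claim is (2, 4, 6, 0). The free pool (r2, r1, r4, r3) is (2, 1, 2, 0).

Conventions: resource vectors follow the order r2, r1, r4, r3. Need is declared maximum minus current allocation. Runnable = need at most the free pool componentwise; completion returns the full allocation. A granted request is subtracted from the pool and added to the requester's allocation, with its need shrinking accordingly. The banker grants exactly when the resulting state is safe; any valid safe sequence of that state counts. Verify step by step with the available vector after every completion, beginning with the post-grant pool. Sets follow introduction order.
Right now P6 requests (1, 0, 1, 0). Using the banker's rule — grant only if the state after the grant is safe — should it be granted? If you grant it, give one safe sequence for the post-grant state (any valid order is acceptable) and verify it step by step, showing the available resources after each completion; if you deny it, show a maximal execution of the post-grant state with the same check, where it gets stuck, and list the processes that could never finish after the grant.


DENY. Granting would leave the state unsafe.
Key observation: after P9, P7 the pool peaks at (2, 4, 4, 0), and each blocked process is short somewhere: P5 on r4; P6 on r2; P3 on r4; P2 on r4.
On the post-grant state, P9, P7 is a maximal run — nothing extends it. Step-by-step check:
  pool = (1, 1, 1, 0)
  P9: need (1, 1, 1, 0) fits (1, 1, 1, 0); releases (1, 3, 2, 0), pool now (2, 4, 3, 0)
  P7: need (2, 1, 1, 0) fits (2, 4, 3, 0); releases (0, 0, 1, 0), pool now (2, 4, 4, 0)
  P5 still needs (1, 2, 5, 0) but only (2, 4, 4, 0) is free — short on r4
  P6 still needs (3, 2, 1, 0) but only (2, 4, 4, 0) is free — short on r2
  P3 still needs (1, 1, 7, 0) but only (2, 4, 4, 0) is free — short on r4
  P2 still needs (1, 2, 5, 0) but only (2, 4, 4, 0) is free — short on r4
Had the request been granted, P5, P6, P3 and P2 could never finish.


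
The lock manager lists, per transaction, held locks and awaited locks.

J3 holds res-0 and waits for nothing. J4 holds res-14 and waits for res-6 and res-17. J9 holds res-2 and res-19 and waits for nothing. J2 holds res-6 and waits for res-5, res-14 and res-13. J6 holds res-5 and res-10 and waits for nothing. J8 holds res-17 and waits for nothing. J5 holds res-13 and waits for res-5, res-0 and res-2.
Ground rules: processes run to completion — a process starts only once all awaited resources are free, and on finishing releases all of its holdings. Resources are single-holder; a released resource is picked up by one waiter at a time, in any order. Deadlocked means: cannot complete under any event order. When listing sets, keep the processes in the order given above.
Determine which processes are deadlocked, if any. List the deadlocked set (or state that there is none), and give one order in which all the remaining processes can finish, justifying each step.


Deadlocked set: J4 and J2.
Key observation: along J4 -> J2 -> J4, each member waits on what the next one holds — a deadlock; no other process is dragged down with it.
The rest can finish in the order J8, J6, J9, J3, J5.
Check, step by step:
  run J8 (it waits on nothing); releases res-17
  run J6 (it waits on nothing); releases res-5 and res-10
  run J9 (it waits on nothing); releases res-2 and res-19
  run J3 (it waits on nothing); releases res-0
  J5: everything it awaited (res-5, res-0 and res-2) is free; runs, freeing res-13


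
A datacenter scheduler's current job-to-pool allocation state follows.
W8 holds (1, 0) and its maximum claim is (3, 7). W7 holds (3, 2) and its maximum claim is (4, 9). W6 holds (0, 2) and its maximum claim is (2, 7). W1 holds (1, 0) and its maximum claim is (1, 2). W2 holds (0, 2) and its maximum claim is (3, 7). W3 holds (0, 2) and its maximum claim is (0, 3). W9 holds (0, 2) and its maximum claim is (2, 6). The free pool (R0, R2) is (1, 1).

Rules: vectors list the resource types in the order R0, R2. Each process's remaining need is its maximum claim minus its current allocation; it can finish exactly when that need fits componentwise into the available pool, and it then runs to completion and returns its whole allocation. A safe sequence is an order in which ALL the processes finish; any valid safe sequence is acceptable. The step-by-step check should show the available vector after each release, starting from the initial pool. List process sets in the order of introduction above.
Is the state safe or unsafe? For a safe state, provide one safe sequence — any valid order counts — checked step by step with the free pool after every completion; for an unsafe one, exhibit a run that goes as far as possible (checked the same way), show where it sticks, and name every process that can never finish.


The state is UNSAFE.
Key observation: W3, W1 can finish, but then (2, 3) is all there is, and the blocked group's R2 demands exceed it.
The run W3, W1 cannot be extended any further. Verifying each step:
  pool = (1, 1)
  W3 needs (0, 1) <= (1, 1) -> finishes; pool += (0, 2) = (1, 3)
  W1 needs (0, 2) <= (1, 3) -> finishes; pool += (1, 0) = (2, 3)
  W8 still needs (2, 7) but only (2, 3) is free — short on R2
  W7 still needs (1, 7) but only (2, 3) is free — short on R2
  W6 still needs (2, 5) but only (2, 3) is free — short on R2
  W2 still needs (3, 5) but only (2, 3) is free — short on R0 and R2
  W9 still needs (2, 4) but only (2, 3) is free — short on R2
Processes that can never finish: W8, W7, W6, W2 and W9.


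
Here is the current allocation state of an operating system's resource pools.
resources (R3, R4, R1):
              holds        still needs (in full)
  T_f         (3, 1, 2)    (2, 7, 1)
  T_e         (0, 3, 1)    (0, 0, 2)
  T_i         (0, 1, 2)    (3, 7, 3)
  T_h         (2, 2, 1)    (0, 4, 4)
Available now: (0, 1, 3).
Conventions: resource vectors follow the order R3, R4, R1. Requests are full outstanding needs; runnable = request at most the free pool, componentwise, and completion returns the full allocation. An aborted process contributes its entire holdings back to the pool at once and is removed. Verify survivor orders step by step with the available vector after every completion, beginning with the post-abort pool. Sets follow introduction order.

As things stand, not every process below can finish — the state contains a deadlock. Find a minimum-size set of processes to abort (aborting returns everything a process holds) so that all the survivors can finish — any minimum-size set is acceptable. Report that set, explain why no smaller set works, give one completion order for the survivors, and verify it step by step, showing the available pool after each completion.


The answer: abort T_i.
Key observation: aborting T_i returns (0, 1, 2), and T_f — hopeless before — runs at step 3 with the returned capacity in the pool.
Why nothing smaller works: aborting no one leaves the state deadlocked as given.
The survivors complete as T_e, T_h, T_f. Step-by-step check (starting from the post-abort pool):
  pool = (0, 2, 5)
  T_e: need (0, 0, 2) fits (0, 2, 5); releases (0, 3, 1), pool now (0, 5, 6)
  T_h: need (0, 4, 4) fits (0, 5, 6); releases (2, 2, 1), pool now (2, 7, 7)
  T_f: need (2, 7, 1) fits (2, 7, 7); releases (3, 1, 2), pool now (5, 8, 9)


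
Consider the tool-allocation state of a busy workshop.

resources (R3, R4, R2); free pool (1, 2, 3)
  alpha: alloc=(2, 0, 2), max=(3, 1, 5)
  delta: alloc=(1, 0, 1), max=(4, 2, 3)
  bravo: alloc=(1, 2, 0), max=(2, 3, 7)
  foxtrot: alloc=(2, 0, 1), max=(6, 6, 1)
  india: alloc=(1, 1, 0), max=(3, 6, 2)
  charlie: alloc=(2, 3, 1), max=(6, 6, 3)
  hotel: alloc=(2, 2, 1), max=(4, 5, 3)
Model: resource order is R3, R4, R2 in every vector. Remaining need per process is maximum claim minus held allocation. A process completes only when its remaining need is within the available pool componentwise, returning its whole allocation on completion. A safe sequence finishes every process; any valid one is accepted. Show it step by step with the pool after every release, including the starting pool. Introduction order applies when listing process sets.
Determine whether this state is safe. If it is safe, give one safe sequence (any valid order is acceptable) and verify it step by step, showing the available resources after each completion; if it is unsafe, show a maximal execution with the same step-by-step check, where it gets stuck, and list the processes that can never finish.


The state is UNSAFE.
Key observation: after alpha, delta the pool peaks at (4, 2, 6), and each blocked process is short somewhere: bravo on R2; foxtrot on R4; india on R4; charlie on R4; hotel on R4.
Going as far as possible: alpha, delta; after that, nothing fits. Walking it through:
  pool = (1, 2, 3)
  run alpha (needs (1, 1, 3), free (1, 2, 3)); after release of (2, 0, 2) the pool is (3, 2, 5)
  run delta (needs (3, 2, 2), free (3, 2, 5)); after release of (1, 0, 1) the pool is (4, 2, 6)
  bravo cannot run: need (1, 1, 7) vs free (4, 2, 6) (insufficient R2)
  foxtrot cannot run: need (4, 6, 0) vs free (4, 2, 6) (insufficient R4)
  india cannot run: need (2, 5, 2) vs free (4, 2, 6) (insufficient R4)
  charlie cannot run: need (4, 3, 2) vs free (4, 2, 6) (insufficient R4)
  hotel cannot run: need (2, 3, 2) vs free (4, 2, 6) (insufficient R4)
Processes that can never finish: bravo, foxtrot, india, charlie and hotel.


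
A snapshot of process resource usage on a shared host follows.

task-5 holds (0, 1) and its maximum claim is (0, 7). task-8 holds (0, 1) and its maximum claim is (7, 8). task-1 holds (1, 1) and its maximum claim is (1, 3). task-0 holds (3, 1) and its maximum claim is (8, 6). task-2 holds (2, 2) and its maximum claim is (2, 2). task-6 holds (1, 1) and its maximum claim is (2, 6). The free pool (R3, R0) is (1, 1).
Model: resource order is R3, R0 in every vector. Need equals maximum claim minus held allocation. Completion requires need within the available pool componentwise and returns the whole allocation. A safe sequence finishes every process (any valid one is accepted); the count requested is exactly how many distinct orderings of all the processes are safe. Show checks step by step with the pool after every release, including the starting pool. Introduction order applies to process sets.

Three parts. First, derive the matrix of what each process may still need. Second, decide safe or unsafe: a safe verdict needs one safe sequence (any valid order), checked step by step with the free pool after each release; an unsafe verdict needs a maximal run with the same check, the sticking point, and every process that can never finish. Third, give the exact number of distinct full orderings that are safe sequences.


(1) Remaining need (order R3, R0):
  task-5: (0, 6)
  task-8: (7, 7)
  task-1: (0, 2)
  task-0: (5, 5)
  task-2: (0, 0)
  task-6: (1, 5)
(2) UNSAFE — no complete ordering exists.
Key observation: the wall is R0: completing task-2, task-1 brings the pool only to (4, 4), and all the rest need more.
The run task-2, task-1 cannot be extended any further. Check, step by step:
  pool = (1, 1)
  task-2 needs (0, 0) <= (1, 1) -> finishes; pool += (2, 2) = (3, 3)
  task-1 needs (0, 2) <= (3, 3) -> finishes; pool += (1, 1) = (4, 4)
  blocked: task-5 wants (0, 6), pool (4, 4) — not enough R0
  blocked: task-8 wants (7, 7), pool (4, 4) — not enough R3 and R0
  blocked: task-0 wants (5, 5), pool (4, 4) — not enough R3 and R0
  blocked: task-6 wants (1, 5), pool (4, 4) — not enough R0
Processes that can never finish: task-5, task-8, task-0 and task-6.
(3) Precisely 0 of the possible complete orderings are safe sequences.


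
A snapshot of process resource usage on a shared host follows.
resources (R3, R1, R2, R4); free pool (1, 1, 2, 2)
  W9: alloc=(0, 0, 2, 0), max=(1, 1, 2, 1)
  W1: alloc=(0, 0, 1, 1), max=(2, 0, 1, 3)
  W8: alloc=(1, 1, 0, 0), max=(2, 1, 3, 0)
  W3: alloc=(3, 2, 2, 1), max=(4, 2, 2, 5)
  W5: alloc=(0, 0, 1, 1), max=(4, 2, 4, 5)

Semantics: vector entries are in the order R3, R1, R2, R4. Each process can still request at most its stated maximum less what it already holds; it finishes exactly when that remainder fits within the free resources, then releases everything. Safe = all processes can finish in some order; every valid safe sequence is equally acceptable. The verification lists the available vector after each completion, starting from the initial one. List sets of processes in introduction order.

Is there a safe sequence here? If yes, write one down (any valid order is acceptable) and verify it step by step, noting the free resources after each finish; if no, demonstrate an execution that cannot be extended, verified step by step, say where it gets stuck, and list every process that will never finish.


UNSAFE.
Key observation: the wall is R4: completing W9, W8, W1 brings the pool only to (2, 2, 5, 3), and all the rest need more.
A maximal execution: W9, W8, W1 — then nothing else fits. Check, step by step:
  pool = (1, 1, 2, 2)
  W9 needs (1, 1, 0, 1) <= (1, 1, 2, 2) -> finishes; pool += (0, 0, 2, 0) = (1, 1, 4, 2)
  W8 needs (1, 0, 3, 0) <= (1, 1, 4, 2) -> finishes; pool += (1, 1, 0, 0) = (2, 2, 4, 2)
  W1 needs (2, 0, 0, 2) <= (2, 2, 4, 2) -> finishes; pool += (0, 0, 1, 1) = (2, 2, 5, 3)
  W3 still needs (1, 0, 0, 4) but only (2, 2, 5, 3) is free — short on R4
  W5 still needs (4, 2, 3, 4) but only (2, 2, 5, 3) is free — short on R3 and R4
Processes that can never finish: W3 and W5.
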